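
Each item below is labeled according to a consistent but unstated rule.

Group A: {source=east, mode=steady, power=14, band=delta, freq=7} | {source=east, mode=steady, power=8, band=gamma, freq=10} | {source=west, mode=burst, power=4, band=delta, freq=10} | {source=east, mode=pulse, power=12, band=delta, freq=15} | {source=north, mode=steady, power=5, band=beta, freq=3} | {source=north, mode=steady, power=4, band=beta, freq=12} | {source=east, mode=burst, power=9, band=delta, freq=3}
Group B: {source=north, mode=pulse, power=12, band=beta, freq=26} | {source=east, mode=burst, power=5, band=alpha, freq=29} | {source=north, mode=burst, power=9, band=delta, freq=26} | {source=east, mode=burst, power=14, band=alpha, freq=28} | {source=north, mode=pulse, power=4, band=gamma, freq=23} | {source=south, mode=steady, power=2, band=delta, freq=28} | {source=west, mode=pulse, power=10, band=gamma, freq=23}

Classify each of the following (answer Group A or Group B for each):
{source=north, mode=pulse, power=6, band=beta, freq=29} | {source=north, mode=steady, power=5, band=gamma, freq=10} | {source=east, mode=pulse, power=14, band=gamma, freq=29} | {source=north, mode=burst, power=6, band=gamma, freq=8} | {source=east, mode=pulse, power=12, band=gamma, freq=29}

The common property of the 'Group A' items is: freq ≤ 15. No 'Group B' item has it.
{source=north, mode=pulse, power=6, band=beta, freq=29}: freq = 29, does not fit → Group B. {source=north, mode=steady, power=5, band=gamma, freq=10}: freq = 10, satisfies this → Group A. {source=east, mode=pulse, power=14, band=gamma, freq=29}: freq = 29, does not fit → Group B. {source=north, mode=burst, power=6, band=gamma, freq=8}: freq = 8, satisfies this → Group A. {source=east, mode=pulse, power=12, band=gamma, freq=29}: freq = 29, does not fit → Group B.

Group B, Group A, Group B, Group A, Group B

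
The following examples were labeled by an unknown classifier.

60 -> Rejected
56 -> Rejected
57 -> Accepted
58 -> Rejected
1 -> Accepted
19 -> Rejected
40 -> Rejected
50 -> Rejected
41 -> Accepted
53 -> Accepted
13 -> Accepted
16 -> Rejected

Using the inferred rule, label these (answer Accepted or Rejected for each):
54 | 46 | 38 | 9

The classifier is using: ≡ 1 (mod 4).
54 — 54 mod 4 = 2, hence Rejected.
46 — 46 mod 4 = 2, hence Rejected.
38 — 38 mod 4 = 2, hence Rejected.
9 — 9 mod 4 = 1, hence Accepted.

Rejected, Rejected, Rejected, Accepted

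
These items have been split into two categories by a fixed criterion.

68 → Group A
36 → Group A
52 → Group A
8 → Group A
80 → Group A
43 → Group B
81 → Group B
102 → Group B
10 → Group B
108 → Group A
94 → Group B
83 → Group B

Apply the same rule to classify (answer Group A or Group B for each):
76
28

Group A, Group A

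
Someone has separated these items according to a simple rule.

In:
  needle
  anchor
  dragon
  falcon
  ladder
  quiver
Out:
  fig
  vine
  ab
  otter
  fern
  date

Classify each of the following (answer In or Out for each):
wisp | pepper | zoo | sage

Rule: length 6. This holds for each 'In' example and fails for each 'Out' one.
wisp: length 4, fails this test → Out.
pepper: length 6, fits → In.
zoo: length 3, fails this test → Out.
sage: length 4, fails this test → Out.

Out, In, Out, Out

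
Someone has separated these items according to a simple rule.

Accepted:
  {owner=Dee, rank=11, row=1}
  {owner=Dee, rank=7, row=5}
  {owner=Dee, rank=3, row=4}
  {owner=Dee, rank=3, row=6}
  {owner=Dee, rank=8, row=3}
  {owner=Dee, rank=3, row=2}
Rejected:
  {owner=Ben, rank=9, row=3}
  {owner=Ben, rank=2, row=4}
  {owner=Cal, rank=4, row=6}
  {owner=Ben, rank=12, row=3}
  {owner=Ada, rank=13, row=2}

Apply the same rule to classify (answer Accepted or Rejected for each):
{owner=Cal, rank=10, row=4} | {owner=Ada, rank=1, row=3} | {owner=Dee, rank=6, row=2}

Rejected, Rejected, Accepted

'Accepted' ⟺ owner is Dee.
{owner=Cal, rank=10, row=4}: Rejected (owner is Cal). {owner=Ada, rank=1, row=3}: Rejected (owner is Ada). {owner=Dee, rank=6, row=2}: Accepted (owner is Dee).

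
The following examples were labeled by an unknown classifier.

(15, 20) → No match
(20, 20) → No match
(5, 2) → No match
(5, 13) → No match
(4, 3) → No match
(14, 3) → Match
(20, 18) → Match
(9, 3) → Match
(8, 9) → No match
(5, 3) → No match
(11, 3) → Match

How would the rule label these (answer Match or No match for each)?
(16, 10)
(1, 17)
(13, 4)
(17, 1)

Match, No match, Match, Match

Every 'Match' example satisfies: first > second AND sum ≥ 12. None of the 'No match' examples do.
(16, 10): 16 > 10, 16+10 = 26 — has this property, so Match.
(1, 17): 1 < 17, 1+17 = 18 — doesn't match, so No match.
(13, 4): 13 > 4, 13+4 = 17 — has this property, so Match.
(17, 1): 17 > 1, 17+1 = 18 — has this property, so Match.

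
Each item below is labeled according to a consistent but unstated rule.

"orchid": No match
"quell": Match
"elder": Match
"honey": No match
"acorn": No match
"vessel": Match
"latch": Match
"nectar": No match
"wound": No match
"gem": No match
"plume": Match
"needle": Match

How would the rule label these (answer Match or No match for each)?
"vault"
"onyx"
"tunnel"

Match, No match, Match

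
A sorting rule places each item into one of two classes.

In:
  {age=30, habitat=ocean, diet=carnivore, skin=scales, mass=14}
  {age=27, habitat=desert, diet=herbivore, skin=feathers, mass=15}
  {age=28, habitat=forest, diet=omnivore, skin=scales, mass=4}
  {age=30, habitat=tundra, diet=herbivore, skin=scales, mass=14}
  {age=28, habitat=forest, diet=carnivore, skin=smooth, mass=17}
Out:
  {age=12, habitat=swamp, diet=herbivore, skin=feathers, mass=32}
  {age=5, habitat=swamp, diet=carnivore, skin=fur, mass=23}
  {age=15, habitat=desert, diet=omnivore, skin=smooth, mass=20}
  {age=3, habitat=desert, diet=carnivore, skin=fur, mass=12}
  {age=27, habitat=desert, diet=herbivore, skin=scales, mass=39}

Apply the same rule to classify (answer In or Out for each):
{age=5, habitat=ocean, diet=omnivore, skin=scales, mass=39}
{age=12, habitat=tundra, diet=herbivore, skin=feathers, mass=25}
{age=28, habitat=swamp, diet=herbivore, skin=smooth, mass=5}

One predicate separates the groups cleanly: age ≥ 5 AND mass ≤ 17.
{age=5, habitat=ocean, diet=omnivore, skin=scales, mass=39}: age = 5, mass = 39, fails the rule → Out. {age=12, habitat=tundra, diet=herbivore, skin=feathers, mass=25}: age = 12, mass = 25, fails the rule → Out. {age=28, habitat=swamp, diet=herbivore, skin=smooth, mass=5}: age = 28, mass = 5, qualifies → In.

Out, Out, In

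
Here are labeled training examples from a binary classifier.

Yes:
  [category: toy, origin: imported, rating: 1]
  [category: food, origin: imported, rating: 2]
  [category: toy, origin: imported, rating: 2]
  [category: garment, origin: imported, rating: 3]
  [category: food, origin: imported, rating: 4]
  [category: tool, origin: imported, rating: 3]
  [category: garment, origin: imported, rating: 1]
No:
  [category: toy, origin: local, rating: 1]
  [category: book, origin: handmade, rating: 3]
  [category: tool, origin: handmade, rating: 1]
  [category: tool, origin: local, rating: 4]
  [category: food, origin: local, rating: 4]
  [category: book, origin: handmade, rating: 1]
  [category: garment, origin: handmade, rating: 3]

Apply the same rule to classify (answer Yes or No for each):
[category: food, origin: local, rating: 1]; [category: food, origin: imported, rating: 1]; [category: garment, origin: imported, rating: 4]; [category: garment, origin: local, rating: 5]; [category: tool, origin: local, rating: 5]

The simplest hypothesis consistent with all the labels is: origin is imported.
[category: food, origin: local, rating: 1]: No (origin is local).
[category: food, origin: imported, rating: 1]: Yes (origin is imported).
[category: garment, origin: imported, rating: 4]: Yes (origin is imported).
[category: garment, origin: local, rating: 5]: No (origin is local).
[category: tool, origin: local, rating: 5]: No (origin is local).

No, Yes, Yes, No, No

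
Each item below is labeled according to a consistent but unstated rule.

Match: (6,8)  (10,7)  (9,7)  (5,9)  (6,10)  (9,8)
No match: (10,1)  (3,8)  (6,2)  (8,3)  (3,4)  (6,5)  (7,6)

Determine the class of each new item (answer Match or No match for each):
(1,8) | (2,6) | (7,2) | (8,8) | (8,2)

No match, No match, No match, Match, No match

The distinguishing property — sum ≥ 14 — holds for all the 'Match' cases and none of the 'No match' cases.
(1,8): 1+8 = 9, doesn't match → No match. (2,6): 2+6 = 8, doesn't match → No match. (7,2): 7+2 = 9, doesn't match → No match. (8,8): 8+8 = 16, checks out → Match. (8,2): 8+2 = 10, doesn't match → No match.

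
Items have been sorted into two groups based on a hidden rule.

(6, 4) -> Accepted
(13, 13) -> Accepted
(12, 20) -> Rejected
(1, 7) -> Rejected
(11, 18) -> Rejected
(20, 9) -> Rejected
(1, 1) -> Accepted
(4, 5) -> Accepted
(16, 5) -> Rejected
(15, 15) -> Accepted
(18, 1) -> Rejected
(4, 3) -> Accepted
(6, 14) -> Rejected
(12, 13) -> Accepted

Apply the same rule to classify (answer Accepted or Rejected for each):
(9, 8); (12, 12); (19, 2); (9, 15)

Accepted, Accepted, Rejected, Rejected

The common property of the 'Accepted' items is: |first − second| ≤ 2. No 'Rejected' item has it.
(9, 8) — |9−8| = 1, hence Accepted. (12, 12) — |12−12| = 0, hence Accepted. (19, 2) — |19−2| = 17, hence Rejected. (9, 15) — |9−15| = 6, hence Rejected.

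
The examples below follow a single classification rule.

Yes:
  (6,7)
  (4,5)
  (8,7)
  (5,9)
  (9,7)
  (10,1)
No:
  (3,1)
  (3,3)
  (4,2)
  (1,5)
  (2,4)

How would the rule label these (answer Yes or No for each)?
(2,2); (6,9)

No, Yes

The common property of the 'Yes' items is: sum ≥ 9. No 'No' item has it.
(2,2): 2+2 = 4 — fails the rule, so No.
(6,9): 6+9 = 15 — meets the rule, so Yes.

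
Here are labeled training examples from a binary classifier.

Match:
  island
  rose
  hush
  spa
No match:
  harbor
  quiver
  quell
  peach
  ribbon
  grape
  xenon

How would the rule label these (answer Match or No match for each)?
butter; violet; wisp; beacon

The rule appears to be: contains 's'.
butter — no 's', hence No match. violet — no 's', hence No match. wisp — has 's', hence Match. beacon — no 's', hence No match.

No match, No match, Match, No match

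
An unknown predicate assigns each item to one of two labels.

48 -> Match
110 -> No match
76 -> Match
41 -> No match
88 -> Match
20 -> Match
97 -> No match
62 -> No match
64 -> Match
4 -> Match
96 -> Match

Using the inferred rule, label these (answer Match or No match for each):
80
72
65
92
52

The common property of the 'Match' items is: multiple of 4. No 'No match' item has it.

Match, Match, No match, Match, Match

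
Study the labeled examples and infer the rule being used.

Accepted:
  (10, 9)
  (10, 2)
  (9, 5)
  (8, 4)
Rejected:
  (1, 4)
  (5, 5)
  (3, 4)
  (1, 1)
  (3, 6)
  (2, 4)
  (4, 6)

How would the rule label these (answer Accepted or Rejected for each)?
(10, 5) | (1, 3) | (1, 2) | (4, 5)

Accepted, Rejected, Rejected, Rejected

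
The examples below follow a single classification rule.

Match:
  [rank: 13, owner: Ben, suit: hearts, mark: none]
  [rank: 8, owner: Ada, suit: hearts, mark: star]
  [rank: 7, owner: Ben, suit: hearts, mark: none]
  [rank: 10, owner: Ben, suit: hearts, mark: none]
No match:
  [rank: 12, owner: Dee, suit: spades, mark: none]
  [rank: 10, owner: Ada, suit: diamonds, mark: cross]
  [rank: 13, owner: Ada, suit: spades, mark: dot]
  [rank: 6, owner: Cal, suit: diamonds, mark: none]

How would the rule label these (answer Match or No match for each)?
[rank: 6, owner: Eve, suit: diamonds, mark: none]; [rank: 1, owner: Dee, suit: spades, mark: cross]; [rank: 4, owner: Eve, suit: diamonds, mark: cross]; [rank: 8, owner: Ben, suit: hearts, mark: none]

No match, No match, No match, Match

The simplest hypothesis consistent with all the labels is: suit is hearts.
[rank: 6, owner: Eve, suit: diamonds, mark: none]: suit is diamonds, fails the rule → No match.
[rank: 1, owner: Dee, suit: spades, mark: cross]: suit is spades, fails the rule → No match.
[rank: 4, owner: Eve, suit: diamonds, mark: cross]: suit is diamonds, fails the rule → No match.
[rank: 8, owner: Ben, suit: hearts, mark: none]: suit is hearts, has this property → Match.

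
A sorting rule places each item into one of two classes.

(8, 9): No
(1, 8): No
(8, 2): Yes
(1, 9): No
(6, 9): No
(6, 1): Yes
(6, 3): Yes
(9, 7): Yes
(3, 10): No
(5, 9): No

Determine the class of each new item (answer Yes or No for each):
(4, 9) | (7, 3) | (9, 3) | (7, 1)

No, Yes, Yes, Yes

The simplest hypothesis consistent with all the labels is: first > second.
(4, 9): 4 < 9 — fails this test, so No.
(7, 3): 7 > 3 — passes, so Yes.
(9, 3): 9 > 3 — passes, so Yes.
(7, 1): 7 > 1 — passes, so Yes.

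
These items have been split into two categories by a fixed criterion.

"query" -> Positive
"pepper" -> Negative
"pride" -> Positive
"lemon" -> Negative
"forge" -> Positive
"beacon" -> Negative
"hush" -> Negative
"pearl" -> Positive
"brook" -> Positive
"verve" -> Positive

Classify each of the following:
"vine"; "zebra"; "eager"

Negative, Positive, Positive

The pattern is that an item is 'Positive' exactly when: odd length AND contains 'r'.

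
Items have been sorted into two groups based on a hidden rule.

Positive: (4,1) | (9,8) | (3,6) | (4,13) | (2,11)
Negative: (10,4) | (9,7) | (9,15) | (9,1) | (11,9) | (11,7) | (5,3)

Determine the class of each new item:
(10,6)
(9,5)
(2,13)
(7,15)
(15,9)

Every 'Positive' example satisfies: sum is odd. None of the 'Negative' examples do.
(10,6): 10+6 = 16 — doesn't qualify, so Negative. (9,5): 9+5 = 14 — doesn't qualify, so Negative. (2,13): 2+13 = 15 — qualifies, so Positive. (7,15): 7+15 = 22 — doesn't qualify, so Negative. (15,9): 15+9 = 24 — doesn't qualify, so Negative.

Negative, Negative, Positive, Negative, Negative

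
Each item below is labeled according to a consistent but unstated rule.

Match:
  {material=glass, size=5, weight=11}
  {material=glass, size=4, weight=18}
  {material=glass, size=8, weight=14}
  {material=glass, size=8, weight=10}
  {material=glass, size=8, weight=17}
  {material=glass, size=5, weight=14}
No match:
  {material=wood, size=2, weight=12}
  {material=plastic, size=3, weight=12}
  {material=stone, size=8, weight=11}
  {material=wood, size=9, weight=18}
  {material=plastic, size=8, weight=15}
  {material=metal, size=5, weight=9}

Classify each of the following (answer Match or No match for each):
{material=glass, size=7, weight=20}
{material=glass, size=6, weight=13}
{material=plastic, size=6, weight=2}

The pattern is that an item is 'Match' exactly when: material is glass.
{material=glass, size=7, weight=20}: material is glass, passes → Match. {material=glass, size=6, weight=13}: material is glass, passes → Match. {material=plastic, size=6, weight=2}: material is plastic, does not fit → No match.

Match, Match, No match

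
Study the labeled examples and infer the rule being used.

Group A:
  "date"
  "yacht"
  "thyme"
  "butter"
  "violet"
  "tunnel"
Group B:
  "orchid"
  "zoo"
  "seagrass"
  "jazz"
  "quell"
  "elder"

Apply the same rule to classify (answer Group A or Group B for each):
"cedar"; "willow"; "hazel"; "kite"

Group B, Group B, Group B, Group A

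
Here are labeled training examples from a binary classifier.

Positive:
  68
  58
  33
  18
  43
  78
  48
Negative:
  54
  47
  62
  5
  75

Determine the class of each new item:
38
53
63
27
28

One predicate separates the groups cleanly: ≡ 3 (mod 5).
38: Positive (38 mod 5 = 3).
53: Positive (53 mod 5 = 3).
63: Positive (63 mod 5 = 3).
27: Negative (27 mod 5 = 2).
28: Positive (28 mod 5 = 3).

Positive, Positive, Positive, Negative, Positive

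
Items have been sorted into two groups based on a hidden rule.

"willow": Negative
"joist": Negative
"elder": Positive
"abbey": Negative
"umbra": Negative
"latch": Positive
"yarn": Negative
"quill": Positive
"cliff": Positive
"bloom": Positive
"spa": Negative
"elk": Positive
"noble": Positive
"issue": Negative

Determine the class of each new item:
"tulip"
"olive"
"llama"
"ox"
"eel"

All 'Positive' examples share one property — odd length AND contains 'l' — and every 'Negative' example lacks it.

Positive, Positive, Positive, Negative, Positive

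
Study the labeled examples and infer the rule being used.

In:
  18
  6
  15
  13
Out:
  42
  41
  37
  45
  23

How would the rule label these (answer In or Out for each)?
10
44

In, Out

'In' ⟺ at most 18.
In: 10, since 10 ≤ 18.
Out: 44, since 44 > 18.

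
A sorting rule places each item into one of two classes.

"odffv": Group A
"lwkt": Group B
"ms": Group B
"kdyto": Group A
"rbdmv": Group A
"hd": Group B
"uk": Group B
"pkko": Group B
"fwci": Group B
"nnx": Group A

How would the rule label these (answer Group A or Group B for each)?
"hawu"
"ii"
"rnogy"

Group B, Group B, Group A

Every 'Group A' example satisfies: odd length. None of the 'Group B' examples do.
"hawu": Group B (length 4). "ii": Group B (length 2). "rnogy": Group A (length 5).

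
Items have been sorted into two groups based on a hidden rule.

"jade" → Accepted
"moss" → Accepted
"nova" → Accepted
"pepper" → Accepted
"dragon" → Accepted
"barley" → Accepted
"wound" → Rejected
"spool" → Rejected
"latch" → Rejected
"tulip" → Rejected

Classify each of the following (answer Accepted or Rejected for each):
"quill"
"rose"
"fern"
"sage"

Rejected, Accepted, Accepted, Accepted

The classifier is using: even length.
"quill": length 5, fails this test → Rejected. "rose": length 4, meets the rule → Accepted. "fern": length 4, meets the rule → Accepted. "sage": length 4, meets the rule → Accepted.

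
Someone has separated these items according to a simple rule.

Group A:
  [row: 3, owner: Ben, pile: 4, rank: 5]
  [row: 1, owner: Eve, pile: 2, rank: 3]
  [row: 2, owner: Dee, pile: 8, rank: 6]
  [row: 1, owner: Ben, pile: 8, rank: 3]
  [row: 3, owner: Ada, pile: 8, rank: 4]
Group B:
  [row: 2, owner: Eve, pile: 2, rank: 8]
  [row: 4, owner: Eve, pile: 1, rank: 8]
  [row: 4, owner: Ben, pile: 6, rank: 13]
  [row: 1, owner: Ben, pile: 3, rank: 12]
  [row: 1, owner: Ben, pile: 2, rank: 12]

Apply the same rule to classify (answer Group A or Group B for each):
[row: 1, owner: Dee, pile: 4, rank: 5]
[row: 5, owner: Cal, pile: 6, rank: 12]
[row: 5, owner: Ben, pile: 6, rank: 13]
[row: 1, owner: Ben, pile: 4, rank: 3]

Group A, Group B, Group B, Group A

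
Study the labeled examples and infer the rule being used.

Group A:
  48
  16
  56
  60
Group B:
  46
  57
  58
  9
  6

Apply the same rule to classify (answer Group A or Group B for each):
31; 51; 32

Comparing the two groups points to one rule — multiple of 4.

Group B, Group B, Group A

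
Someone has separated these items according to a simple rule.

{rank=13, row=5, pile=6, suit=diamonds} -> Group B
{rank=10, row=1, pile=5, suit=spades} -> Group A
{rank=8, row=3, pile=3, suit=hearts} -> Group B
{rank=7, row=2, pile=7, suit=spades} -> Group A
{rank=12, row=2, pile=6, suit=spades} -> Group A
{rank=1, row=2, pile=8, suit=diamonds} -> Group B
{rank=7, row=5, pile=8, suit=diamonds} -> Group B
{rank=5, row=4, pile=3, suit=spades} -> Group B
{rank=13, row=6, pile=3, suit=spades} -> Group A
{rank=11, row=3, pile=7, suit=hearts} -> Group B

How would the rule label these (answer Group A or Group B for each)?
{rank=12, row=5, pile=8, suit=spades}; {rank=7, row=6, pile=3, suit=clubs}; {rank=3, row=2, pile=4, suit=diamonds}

Group A, Group B, Group B

A rule that fits every label: suit is spades AND rank ≥ 7 — true of each 'Group A' example, false of each 'Group B' one.
{rank=12, row=5, pile=8, suit=spades}: suit is spades, rank = 12, checks out → Group A.
{rank=7, row=6, pile=3, suit=clubs}: suit is clubs, rank = 7, lacks this property → Group B.
{rank=3, row=2, pile=4, suit=diamonds}: suit is diamonds, rank = 3, lacks this property → Group B.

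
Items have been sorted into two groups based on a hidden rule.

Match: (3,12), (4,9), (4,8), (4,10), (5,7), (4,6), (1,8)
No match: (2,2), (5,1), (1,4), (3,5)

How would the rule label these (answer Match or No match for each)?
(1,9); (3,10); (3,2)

The pattern is that an item is 'Match' exactly when: sum ≥ 9.
(1,9): 1+9 = 10 — has this property, so Match.
(3,10): 3+10 = 13 — has this property, so Match.
(3,2): 3+2 = 5 — does not pass, so No match.

Match, Match, No match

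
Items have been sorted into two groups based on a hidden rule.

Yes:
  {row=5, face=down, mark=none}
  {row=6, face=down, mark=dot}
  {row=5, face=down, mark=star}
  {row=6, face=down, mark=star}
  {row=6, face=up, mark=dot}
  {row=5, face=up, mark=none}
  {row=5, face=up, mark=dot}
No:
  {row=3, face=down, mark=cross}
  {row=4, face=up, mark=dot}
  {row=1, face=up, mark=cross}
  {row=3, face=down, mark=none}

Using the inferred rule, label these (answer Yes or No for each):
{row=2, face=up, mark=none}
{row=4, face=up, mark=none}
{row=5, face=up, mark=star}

The simplest hypothesis consistent with all the labels is: row ≥ 5.
{row=2, face=up, mark=none}: No (row = 2). {row=4, face=up, mark=none}: No (row = 4). {row=5, face=up, mark=star}: Yes (row = 5).

No, No, Yes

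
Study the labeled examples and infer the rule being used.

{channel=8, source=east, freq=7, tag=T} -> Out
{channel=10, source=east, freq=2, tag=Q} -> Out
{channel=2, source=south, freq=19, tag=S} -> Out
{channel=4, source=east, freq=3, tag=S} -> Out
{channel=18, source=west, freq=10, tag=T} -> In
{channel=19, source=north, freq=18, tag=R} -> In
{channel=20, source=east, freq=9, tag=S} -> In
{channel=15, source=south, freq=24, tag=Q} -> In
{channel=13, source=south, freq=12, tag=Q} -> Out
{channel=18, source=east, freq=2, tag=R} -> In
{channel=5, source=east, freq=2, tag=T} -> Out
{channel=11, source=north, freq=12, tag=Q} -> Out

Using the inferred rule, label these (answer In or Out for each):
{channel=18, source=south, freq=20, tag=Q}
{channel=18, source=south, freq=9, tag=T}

In, In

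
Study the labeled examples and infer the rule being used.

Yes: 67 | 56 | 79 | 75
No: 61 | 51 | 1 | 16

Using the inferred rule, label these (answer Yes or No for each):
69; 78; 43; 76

The rule appears to be: digit sum ≥ 8.
69 → digit sum 6+9 = 15 → Yes. 78 → digit sum 7+8 = 15 → Yes. 43 → digit sum 4+3 = 7 → No. 76 → digit sum 7+6 = 13 → Yes.

Yes, Yes, No, Yes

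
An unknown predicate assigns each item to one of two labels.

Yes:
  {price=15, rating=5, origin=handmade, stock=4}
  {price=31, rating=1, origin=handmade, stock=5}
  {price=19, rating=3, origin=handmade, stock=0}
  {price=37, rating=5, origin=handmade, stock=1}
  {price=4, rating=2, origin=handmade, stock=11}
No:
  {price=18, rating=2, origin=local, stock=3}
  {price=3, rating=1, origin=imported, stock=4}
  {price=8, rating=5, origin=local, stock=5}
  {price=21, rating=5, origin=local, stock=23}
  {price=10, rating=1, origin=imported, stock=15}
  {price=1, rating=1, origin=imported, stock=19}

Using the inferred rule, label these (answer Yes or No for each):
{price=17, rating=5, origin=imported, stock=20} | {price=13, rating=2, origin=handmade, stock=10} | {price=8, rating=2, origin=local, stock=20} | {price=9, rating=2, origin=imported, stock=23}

The pattern is that an item is 'Yes' exactly when: origin is handmade.

No, Yes, No, No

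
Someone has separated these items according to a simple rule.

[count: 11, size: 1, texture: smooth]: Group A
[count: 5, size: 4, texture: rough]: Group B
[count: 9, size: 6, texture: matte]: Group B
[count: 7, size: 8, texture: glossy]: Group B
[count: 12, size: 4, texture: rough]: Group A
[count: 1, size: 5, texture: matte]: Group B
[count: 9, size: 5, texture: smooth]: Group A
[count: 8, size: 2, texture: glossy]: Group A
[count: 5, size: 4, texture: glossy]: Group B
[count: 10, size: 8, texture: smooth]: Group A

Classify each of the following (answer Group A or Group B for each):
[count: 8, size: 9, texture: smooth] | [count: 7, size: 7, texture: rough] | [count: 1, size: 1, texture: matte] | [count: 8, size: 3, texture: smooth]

The pattern is that an item is 'Group A' exactly when: count ≥ 8 AND size ≠ 6.
[count: 8, size: 9, texture: smooth]: count = 8, size = 9, passes → Group A.
[count: 7, size: 7, texture: rough]: count = 7, size = 7, fails this test → Group B.
[count: 1, size: 1, texture: matte]: count = 1, size = 1, fails this test → Group B.
[count: 8, size: 3, texture: smooth]: count = 8, size = 3, passes → Group A.

Group A, Group B, Group B, Group A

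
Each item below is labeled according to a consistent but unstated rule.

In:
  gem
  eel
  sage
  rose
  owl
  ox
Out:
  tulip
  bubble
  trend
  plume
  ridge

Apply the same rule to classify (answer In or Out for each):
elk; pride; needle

In, Out, Out

A rule that fits every label: length ≤ 4 — true of each 'In' example, false of each 'Out' one.
elk: In (length 3). pride: Out (length 5). needle: Out (length 6).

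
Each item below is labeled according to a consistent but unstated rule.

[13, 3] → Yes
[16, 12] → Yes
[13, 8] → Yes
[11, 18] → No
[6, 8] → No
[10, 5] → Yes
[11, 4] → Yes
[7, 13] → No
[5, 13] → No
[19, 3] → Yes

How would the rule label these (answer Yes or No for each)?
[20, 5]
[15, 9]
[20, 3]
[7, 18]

The simplest hypothesis consistent with all the labels is: first > second.

Yes, Yes, Yes, No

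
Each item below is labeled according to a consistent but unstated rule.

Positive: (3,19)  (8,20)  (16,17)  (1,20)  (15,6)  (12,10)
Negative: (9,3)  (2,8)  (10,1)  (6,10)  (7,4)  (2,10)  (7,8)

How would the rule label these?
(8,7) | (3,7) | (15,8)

The classifier is using: sum ≥ 21.
(8,7) — 8+7 = 15, hence Negative.
(3,7) — 3+7 = 10, hence Negative.
(15,8) — 15+8 = 23, hence Positive.

Negative, Negative, Positive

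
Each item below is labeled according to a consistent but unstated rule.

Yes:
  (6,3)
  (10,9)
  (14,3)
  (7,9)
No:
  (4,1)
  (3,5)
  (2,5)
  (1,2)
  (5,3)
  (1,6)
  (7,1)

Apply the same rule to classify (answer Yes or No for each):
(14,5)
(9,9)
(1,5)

Yes, Yes, No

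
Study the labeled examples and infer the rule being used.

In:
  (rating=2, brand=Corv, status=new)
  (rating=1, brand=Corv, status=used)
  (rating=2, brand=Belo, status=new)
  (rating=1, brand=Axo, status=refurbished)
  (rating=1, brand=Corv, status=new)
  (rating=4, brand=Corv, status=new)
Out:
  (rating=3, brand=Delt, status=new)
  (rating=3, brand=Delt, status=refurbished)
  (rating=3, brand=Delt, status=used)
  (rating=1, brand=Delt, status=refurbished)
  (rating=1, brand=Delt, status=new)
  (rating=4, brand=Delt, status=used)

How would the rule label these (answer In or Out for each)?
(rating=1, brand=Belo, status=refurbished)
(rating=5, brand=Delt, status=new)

In, Out

The classifier is using: brand is not Delt.
(rating=1, brand=Belo, status=refurbished) — brand is Belo, hence In. (rating=5, brand=Delt, status=new) — brand is Delt, hence Out.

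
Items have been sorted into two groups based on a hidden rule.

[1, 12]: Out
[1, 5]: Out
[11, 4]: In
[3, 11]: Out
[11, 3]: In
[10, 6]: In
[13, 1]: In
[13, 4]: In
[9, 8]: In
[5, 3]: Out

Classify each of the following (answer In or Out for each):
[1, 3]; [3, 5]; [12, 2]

Out, Out, In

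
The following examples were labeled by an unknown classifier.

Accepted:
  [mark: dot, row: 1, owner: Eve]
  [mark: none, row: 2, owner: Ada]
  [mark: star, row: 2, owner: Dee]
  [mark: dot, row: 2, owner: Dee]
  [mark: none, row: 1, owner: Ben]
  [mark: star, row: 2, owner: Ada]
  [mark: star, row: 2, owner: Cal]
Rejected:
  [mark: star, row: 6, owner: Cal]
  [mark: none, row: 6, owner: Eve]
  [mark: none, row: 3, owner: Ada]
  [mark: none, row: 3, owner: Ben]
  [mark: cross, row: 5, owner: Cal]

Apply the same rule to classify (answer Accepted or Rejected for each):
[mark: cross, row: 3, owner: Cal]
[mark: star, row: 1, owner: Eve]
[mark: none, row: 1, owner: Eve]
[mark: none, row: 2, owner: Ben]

Rejected, Accepted, Accepted, Accepted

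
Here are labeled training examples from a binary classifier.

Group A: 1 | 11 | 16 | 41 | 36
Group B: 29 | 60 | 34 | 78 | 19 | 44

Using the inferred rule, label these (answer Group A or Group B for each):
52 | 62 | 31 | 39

One predicate separates the groups cleanly: ≡ 1 (mod 5).
52: 52 mod 5 = 2 — fails this test, so Group B. 62: 62 mod 5 = 2 — fails this test, so Group B. 31: 31 mod 5 = 1 — passes, so Group A. 39: 39 mod 5 = 4 — fails this test, so Group B.

Group B, Group B, Group A, Group B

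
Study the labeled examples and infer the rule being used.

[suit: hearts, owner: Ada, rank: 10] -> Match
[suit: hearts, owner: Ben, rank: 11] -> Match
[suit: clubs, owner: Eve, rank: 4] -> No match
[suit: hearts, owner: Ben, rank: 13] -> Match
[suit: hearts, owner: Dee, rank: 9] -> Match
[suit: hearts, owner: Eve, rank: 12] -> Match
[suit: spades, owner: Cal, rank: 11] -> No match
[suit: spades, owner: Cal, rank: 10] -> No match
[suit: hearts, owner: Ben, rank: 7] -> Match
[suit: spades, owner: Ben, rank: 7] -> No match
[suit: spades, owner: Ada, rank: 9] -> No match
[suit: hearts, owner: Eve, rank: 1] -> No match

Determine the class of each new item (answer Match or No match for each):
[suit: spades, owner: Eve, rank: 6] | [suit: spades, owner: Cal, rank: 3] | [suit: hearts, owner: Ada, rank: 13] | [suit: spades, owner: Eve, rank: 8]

All 'Match' examples share one property — suit is hearts AND rank ≥ 4 — and every 'No match' example lacks it.

No match, No match, Match, No match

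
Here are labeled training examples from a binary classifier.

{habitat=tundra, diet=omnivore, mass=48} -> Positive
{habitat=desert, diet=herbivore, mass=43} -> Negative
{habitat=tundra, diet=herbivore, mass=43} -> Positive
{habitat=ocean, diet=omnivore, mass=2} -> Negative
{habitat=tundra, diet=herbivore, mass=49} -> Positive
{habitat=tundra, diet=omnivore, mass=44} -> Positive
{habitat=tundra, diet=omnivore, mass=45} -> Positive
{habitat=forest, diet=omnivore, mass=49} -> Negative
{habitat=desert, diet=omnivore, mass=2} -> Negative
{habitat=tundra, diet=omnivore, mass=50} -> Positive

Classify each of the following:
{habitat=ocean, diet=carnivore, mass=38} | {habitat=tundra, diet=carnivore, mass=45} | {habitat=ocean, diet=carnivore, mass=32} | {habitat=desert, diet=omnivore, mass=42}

Every 'Positive' example satisfies: habitat is tundra. None of the 'Negative' examples do.
Negative: {habitat=ocean, diet=carnivore, mass=38}, since habitat is ocean. Positive: {habitat=tundra, diet=carnivore, mass=45}, since habitat is tundra. Negative: {habitat=ocean, diet=carnivore, mass=32}, since habitat is ocean. Negative: {habitat=desert, diet=omnivore, mass=42}, since habitat is desert.

Negative, Positive, Negative, Negative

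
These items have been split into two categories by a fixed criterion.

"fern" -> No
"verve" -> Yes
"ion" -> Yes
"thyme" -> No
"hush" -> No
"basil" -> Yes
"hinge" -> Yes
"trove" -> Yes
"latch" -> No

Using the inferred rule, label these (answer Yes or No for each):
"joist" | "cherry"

Yes, No

The pattern is that an item is 'Yes' exactly when: has ≥ 2 vowels.
Yes: "joist", since 2 vowels.
No: "cherry", since 1 vowel.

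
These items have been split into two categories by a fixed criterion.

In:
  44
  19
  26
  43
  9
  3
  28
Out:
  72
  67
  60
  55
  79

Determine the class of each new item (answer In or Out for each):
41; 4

In, In

The distinguishing property — at most 44 — holds for all the 'In' cases and none of the 'Out' cases.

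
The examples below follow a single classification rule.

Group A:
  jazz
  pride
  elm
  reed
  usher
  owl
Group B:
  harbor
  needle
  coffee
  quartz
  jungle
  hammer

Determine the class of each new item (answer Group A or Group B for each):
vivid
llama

A rule that fits every label: length ≤ 5 — true of each 'Group A' example, false of each 'Group B' one.
vivid → length 5 → Group A.
llama → length 5 → Group A.

Group A, Group A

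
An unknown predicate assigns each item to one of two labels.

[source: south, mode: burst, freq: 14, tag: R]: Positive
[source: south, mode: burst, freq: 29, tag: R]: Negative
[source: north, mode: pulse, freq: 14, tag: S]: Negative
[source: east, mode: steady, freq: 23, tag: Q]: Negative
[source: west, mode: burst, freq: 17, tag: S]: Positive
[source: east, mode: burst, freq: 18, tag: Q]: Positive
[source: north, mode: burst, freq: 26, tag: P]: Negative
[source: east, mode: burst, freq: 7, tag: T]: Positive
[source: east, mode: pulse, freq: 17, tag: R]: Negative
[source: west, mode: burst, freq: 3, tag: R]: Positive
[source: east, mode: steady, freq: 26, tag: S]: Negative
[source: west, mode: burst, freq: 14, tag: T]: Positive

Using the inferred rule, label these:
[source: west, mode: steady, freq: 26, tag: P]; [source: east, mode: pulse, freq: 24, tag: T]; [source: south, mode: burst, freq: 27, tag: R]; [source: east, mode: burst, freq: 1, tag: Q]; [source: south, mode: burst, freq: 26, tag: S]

The simplest hypothesis consistent with all the labels is: mode is burst AND freq ≤ 18.

Negative, Negative, Negative, Positive, Negative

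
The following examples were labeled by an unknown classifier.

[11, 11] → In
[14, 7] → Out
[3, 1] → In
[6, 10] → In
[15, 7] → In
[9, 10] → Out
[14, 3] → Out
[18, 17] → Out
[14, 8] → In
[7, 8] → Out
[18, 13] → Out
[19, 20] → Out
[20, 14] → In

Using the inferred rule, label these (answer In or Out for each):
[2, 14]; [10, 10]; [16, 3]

Rule: sum is even. This holds for each 'In' example and fails for each 'Out' one.
[2, 14]: 2+14 = 16 — matches, so In. [10, 10]: 10+10 = 20 — matches, so In. [16, 3]: 16+3 = 19 — fails this test, so Out.

In, In, Out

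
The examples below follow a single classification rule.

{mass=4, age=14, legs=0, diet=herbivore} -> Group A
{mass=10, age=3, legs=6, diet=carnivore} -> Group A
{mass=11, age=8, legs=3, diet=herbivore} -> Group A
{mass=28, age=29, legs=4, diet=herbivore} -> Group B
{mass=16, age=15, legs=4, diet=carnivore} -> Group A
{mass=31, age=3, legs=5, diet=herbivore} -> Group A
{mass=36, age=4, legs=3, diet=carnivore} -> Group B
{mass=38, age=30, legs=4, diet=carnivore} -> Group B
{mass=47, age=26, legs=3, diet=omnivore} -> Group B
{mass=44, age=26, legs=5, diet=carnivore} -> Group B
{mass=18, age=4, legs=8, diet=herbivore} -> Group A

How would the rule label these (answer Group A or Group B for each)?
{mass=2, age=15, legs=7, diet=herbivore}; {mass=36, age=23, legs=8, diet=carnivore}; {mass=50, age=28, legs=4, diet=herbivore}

Group A, Group B, Group B

'Group A' ⟺ age ≤ 15 AND mass ≤ 31.
{mass=2, age=15, legs=7, diet=herbivore}: age = 15, mass = 2, qualifies → Group A.
{mass=36, age=23, legs=8, diet=carnivore}: age = 23, mass = 36, doesn't qualify → Group B.
{mass=50, age=28, legs=4, diet=herbivore}: age = 28, mass = 50, doesn't qualify → Group B.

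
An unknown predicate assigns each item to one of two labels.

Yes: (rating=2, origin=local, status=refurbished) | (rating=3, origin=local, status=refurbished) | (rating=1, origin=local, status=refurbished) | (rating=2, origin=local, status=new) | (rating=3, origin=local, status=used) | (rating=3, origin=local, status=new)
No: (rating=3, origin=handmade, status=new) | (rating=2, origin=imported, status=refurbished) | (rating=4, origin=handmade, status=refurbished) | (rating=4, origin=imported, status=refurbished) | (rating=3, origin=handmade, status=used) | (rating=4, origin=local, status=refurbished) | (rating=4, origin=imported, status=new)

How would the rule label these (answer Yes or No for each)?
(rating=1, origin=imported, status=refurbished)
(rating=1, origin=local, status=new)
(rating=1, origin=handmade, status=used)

The classifier is using: origin is local AND rating ≤ 3.
(rating=1, origin=imported, status=refurbished): origin is imported, rating = 1 — does not satisfy this, so No.
(rating=1, origin=local, status=new): origin is local, rating = 1 — matches, so Yes.
(rating=1, origin=handmade, status=used): origin is handmade, rating = 1 — does not satisfy this, so No.

No, Yes, No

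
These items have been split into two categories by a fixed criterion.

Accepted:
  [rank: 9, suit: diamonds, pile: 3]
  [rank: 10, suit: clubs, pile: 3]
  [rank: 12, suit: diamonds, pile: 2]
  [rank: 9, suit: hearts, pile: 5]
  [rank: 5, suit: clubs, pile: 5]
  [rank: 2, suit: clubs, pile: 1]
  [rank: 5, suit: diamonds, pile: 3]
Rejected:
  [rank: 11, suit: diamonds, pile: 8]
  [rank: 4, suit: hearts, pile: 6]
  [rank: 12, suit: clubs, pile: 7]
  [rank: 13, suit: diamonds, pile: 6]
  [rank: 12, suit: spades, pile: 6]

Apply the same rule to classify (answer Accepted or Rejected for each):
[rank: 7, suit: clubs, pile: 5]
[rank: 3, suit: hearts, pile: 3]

All 'Accepted' examples share one property — pile ≤ 5 — and every 'Rejected' example lacks it.

Accepted, Accepted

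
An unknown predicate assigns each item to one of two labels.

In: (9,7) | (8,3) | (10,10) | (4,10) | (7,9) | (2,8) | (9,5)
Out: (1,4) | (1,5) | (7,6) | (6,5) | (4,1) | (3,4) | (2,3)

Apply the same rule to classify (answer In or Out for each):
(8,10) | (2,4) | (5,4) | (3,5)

In, Out, Out, Out

One predicate separates the groups cleanly: max ≥ 8.
(8,10): max 10 — checks out, so In. (2,4): max 4 — fails this test, so Out. (5,4): max 5 — fails this test, so Out. (3,5): max 5 — fails this test, so Out.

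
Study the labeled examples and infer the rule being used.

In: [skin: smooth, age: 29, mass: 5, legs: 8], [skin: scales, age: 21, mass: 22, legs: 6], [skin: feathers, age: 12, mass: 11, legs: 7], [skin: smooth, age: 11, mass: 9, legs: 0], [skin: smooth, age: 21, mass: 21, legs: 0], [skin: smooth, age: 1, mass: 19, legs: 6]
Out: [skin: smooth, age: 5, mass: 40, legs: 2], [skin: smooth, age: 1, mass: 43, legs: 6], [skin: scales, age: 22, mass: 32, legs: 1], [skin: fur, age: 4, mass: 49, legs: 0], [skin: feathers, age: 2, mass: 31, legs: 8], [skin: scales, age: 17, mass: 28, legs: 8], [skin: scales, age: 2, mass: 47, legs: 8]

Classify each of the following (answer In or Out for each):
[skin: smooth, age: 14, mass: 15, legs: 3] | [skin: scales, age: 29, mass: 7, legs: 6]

In, In

The classifier is using: mass ≤ 22.
In: [skin: smooth, age: 14, mass: 15, legs: 3], since mass = 15. In: [skin: scales, age: 29, mass: 7, legs: 6], since mass = 7.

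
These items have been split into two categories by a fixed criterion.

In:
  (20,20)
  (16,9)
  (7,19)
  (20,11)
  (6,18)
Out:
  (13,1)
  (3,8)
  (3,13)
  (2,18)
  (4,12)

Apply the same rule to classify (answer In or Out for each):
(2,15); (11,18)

The pattern is that an item is 'In' exactly when: sum ≥ 24.
(2,15): 2+15 = 17, does not pass → Out.
(11,18): 11+18 = 29, meets the rule → In.

Out, In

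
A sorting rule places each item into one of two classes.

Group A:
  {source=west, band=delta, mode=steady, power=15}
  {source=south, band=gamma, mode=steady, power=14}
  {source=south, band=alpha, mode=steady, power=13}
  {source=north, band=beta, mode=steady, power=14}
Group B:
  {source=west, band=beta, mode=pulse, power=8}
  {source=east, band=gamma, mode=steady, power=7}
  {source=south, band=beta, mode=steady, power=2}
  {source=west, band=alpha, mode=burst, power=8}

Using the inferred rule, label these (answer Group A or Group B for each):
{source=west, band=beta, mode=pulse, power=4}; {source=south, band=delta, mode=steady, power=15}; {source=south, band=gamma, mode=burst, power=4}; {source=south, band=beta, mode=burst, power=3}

All 'Group A' examples share one property — power ≥ 13 — and every 'Group B' example lacks it.
{source=west, band=beta, mode=pulse, power=4} → power = 4 → Group B.
{source=south, band=delta, mode=steady, power=15} → power = 15 → Group A.
{source=south, band=gamma, mode=burst, power=4} → power = 4 → Group B.
{source=south, band=beta, mode=burst, power=3} → power = 3 → Group B.

Group B, Group A, Group B, Group B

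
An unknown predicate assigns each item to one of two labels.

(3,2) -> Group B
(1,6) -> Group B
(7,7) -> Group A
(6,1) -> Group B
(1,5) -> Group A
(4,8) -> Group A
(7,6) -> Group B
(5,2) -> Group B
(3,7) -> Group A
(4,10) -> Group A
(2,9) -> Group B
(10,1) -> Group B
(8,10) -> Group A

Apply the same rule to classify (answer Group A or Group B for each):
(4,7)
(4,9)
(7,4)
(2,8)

Group B, Group B, Group B, Group A

Comparing the two groups points to one rule — sum is even.
(4,7): Group B (4+7 = 11). (4,9): Group B (4+9 = 13). (7,4): Group B (7+4 = 11). (2,8): Group A (2+8 = 10).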